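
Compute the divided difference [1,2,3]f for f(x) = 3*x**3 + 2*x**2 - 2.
20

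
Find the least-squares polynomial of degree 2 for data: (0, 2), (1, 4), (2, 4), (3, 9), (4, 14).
83/35 + (-17/70)x + (11/14)x²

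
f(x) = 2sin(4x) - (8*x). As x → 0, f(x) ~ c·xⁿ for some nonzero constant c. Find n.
3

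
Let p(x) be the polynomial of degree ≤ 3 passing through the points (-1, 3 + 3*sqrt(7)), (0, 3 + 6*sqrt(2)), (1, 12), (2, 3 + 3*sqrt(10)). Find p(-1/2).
3/16 + 3*sqrt(10)/16 + 15*sqrt(7)/16 + 45*sqrt(2)/8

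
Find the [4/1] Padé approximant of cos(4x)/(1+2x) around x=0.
(32*x**4/3 - 8*x**2 + 1)/(2*x + 1)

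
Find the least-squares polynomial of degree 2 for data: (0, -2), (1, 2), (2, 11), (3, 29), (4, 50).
-72/35 + (57/70)x + (43/14)x²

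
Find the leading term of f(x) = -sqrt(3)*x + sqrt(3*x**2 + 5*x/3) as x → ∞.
5*sqrt(3)/18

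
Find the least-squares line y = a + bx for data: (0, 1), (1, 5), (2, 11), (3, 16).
a = 3/5, b = 51/10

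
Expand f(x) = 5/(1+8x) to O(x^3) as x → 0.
5 - 40*x + 320*x**2 + O(x**3)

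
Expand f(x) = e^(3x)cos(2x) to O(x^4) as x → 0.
1 + 3*x + 5*x**2/2 - 3*x**3/2 + O(x**4)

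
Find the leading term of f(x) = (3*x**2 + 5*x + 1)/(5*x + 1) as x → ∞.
3*x/5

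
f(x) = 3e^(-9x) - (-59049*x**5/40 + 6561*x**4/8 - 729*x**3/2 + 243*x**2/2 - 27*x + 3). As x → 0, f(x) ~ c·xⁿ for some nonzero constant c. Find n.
6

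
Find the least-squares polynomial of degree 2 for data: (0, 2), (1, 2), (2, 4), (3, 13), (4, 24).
15/7 + (-39/14)x + (29/14)x²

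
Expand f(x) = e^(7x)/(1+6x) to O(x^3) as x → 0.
1 + x + 37*x**2/2 + O(x**3)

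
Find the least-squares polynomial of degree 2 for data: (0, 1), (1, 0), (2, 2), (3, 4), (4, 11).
38/35 + (-76/35)x + (8/7)x²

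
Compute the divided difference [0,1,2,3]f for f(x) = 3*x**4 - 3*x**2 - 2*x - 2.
18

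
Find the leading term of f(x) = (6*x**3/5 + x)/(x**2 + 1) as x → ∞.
6*x/5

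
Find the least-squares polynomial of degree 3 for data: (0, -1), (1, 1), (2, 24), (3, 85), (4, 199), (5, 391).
-26/21 + (-47/63)x + (23/42)x² + (55/18)x³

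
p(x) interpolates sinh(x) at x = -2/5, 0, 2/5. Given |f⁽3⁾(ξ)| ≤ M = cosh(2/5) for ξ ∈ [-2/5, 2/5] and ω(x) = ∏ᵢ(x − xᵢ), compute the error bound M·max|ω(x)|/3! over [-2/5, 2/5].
8*sqrt(3)*cosh(2/5)/3375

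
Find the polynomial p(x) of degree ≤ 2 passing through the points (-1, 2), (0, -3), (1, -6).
x**2 - 4*x - 3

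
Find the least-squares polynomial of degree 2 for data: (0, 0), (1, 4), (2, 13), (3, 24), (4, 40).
-3/35 + (18/7)x + (13/7)x²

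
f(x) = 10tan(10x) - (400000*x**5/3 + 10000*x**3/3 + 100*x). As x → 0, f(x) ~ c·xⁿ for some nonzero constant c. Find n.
7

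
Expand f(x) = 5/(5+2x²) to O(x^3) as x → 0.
1 - 2*x**2/5 + O(x**3)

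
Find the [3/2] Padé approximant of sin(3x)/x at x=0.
(3 - 63*x**2/20)/(9*x**2/20 + 1)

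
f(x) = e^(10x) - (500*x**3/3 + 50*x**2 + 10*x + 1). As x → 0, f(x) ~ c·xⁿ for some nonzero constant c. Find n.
4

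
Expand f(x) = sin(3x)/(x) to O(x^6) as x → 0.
3 - 9*x**2/2 + 81*x**4/40 + O(x**6)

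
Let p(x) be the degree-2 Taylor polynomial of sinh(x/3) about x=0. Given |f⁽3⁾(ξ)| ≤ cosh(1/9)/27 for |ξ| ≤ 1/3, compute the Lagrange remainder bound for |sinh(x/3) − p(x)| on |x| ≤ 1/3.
cosh(1/9)/4374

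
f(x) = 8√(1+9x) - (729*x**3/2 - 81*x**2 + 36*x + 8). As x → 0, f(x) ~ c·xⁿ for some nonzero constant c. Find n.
4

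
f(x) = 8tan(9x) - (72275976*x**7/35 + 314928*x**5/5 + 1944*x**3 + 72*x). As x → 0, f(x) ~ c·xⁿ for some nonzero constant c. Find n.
9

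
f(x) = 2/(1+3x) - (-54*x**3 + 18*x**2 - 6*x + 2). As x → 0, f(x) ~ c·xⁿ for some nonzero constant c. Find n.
4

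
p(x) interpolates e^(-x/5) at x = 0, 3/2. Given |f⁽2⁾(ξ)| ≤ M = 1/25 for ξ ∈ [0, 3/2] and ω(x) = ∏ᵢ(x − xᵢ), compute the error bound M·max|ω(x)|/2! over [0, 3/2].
9/800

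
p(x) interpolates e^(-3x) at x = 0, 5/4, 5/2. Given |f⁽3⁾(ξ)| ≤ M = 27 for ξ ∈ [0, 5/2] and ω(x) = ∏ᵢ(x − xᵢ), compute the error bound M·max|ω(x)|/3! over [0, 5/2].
125*sqrt(3)/64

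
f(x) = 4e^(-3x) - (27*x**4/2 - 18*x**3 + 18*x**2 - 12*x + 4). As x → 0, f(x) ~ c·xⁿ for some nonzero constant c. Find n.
5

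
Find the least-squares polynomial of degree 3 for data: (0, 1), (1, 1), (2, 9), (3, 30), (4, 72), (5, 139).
127/126 + (-1381/756)x + (53/63)x² + (109/108)x³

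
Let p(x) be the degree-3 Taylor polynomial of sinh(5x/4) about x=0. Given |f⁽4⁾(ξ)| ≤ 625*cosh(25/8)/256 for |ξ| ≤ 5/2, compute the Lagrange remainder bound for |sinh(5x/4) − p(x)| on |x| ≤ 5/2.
390625*cosh(25/8)/98304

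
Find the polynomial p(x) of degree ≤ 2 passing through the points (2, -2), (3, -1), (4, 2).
x**2 - 4*x + 2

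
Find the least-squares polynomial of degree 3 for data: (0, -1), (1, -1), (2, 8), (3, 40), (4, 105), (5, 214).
-55/63 + (-367/189)x + (-127/252)x² + (205/108)x³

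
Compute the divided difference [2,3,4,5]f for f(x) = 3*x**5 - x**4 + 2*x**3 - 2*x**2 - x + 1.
363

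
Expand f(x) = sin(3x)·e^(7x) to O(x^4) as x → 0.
3*x + 21*x**2 + 69*x**3 + O(x**4)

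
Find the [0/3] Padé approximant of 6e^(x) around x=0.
6/(-x**3/6 + x**2/2 - x + 1)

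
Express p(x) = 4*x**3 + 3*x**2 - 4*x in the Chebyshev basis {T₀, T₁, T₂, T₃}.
(3/2)T₀ - T₁ + (3/2)T₂ + T₃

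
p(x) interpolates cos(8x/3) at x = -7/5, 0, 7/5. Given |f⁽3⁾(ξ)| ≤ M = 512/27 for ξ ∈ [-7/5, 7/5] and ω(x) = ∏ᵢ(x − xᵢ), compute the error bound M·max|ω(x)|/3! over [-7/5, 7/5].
175616*sqrt(3)/91125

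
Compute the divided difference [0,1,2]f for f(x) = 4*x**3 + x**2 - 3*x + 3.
13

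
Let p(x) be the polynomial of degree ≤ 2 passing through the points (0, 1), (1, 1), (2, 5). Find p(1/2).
1/2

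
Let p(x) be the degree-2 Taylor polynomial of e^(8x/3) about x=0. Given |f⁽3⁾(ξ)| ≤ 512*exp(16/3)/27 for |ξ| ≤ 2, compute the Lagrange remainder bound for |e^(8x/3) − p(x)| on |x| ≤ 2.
2048*exp(16/3)/81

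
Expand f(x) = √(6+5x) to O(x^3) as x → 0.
sqrt(6) + 5*sqrt(6)*x/12 - 25*sqrt(6)*x**2/288 + O(x**3)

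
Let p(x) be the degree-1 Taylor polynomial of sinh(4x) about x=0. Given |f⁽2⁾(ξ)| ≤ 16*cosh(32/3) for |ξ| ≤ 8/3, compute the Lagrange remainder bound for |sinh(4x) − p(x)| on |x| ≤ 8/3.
512*cosh(32/3)/9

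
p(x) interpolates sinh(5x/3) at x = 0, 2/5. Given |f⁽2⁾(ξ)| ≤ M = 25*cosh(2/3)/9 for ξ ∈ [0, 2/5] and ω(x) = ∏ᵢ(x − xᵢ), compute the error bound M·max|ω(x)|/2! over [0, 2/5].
cosh(2/3)/18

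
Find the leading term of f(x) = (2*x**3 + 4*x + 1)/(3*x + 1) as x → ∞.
2*x**2/3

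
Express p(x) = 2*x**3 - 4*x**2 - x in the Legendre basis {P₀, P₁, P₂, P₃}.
(-4/3)P₀ + (1/5)P₁ + (-8/3)P₂ + (4/5)P₃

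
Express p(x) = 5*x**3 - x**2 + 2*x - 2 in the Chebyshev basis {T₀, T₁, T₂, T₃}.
(-5/2)T₀ + (23/4)T₁ + (-1/2)T₂ + (5/4)T₃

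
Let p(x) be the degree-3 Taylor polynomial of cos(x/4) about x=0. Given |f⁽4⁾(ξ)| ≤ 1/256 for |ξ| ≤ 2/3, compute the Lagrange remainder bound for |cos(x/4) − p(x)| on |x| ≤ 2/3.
1/31104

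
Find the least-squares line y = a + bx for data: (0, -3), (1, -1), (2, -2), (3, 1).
a = -29/10, b = 11/10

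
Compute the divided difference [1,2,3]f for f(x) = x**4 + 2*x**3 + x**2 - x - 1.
38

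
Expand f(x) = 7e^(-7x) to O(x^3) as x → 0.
7 - 49*x + 343*x**2/2 + O(x**3)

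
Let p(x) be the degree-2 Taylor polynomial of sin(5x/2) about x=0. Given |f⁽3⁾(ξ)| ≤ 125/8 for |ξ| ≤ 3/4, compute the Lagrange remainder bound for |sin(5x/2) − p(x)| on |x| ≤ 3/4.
1125/1024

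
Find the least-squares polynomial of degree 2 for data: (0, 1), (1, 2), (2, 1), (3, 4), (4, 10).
8/5 + (-2)x + x²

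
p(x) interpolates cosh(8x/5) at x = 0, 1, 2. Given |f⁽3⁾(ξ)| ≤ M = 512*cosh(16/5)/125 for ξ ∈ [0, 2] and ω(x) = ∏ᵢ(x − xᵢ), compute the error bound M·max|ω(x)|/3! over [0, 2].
512*sqrt(3)*cosh(16/5)/3375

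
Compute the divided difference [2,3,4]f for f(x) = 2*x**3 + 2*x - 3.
18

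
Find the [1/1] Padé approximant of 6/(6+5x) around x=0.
1/(5*x/6 + 1)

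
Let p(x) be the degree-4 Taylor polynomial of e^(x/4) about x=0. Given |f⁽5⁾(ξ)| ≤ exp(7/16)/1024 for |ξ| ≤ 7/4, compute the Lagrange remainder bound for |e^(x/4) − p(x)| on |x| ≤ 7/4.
16807*exp(7/16)/125829120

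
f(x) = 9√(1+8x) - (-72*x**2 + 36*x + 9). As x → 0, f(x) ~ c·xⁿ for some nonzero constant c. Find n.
3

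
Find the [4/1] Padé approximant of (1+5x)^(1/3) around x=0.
(625*x**4/243 - 200*x**3/81 + 10*x**2/3 + 16*x/3 + 1)/(11*x/3 + 1)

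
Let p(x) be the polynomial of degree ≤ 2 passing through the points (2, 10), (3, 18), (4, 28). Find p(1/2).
7/4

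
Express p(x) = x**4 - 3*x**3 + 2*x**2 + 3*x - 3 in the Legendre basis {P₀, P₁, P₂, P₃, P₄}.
(-32/15)P₀ + (6/5)P₁ + (40/21)P₂ + (-6/5)P₃ + (8/35)P₄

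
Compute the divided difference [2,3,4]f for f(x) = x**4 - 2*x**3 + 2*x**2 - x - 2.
39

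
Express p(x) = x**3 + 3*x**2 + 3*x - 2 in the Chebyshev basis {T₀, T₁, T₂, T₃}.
(-1/2)T₀ + (15/4)T₁ + (3/2)T₂ + (1/4)T₃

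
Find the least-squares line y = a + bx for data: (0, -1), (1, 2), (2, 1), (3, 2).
a = -1/5, b = 4/5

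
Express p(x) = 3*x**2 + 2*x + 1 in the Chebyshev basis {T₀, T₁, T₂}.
(5/2)T₀ + (2)T₁ + (3/2)T₂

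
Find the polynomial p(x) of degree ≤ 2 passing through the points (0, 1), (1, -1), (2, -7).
1 - 2*x**2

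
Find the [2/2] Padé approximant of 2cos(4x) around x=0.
(2 - 40*x**2/3)/(4*x**2/3 + 1)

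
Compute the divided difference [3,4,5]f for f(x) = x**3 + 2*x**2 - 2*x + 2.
14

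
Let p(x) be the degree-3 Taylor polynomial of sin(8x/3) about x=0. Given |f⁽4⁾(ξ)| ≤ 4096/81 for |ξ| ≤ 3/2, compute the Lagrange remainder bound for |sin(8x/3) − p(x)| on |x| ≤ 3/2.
32/3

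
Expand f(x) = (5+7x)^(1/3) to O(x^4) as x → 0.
5**(1/3) + 7*5**(1/3)*x/15 - 49*5**(1/3)*x**2/225 + 343*5**(1/3)*x**3/2025 + O(x**4)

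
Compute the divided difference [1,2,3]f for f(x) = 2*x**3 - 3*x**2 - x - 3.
9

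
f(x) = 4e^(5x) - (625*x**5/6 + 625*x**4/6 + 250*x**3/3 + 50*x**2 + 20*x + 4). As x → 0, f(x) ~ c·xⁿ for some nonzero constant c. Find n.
6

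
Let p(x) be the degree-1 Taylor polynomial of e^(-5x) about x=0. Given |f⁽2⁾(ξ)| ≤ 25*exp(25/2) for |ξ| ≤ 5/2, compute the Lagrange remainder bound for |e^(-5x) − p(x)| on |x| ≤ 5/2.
625*exp(25/2)/8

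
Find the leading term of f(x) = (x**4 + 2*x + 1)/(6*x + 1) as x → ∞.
x**3/6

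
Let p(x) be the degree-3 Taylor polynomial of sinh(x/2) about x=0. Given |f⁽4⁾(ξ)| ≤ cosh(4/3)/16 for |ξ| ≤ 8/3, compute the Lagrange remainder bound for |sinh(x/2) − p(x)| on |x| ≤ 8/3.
32*cosh(4/3)/243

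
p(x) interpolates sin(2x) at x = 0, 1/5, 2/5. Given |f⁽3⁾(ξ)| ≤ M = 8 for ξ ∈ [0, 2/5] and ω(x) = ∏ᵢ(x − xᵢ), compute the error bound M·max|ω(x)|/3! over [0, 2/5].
8*sqrt(3)/3375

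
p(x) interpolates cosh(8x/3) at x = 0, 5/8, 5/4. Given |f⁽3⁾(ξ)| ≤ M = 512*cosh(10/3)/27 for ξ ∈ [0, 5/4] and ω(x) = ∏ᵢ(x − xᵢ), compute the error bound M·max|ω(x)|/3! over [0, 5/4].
125*sqrt(3)*cosh(10/3)/729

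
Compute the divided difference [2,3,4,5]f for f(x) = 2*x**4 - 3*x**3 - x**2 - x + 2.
25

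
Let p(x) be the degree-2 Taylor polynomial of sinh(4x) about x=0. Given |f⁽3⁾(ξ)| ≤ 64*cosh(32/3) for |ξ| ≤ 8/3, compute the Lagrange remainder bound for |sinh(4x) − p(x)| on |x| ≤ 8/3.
16384*cosh(32/3)/81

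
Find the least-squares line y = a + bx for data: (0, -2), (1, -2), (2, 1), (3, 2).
a = -5/2, b = 3/2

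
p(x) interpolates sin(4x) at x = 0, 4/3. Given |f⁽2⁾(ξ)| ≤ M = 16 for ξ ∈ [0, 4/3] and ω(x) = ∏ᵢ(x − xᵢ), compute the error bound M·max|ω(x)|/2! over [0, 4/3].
32/9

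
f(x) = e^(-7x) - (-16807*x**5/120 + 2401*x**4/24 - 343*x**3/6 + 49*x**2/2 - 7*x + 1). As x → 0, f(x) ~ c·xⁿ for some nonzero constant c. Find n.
6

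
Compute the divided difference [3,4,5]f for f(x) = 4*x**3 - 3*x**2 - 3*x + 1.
45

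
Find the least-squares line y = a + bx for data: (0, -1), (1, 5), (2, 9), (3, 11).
a = 0, b = 4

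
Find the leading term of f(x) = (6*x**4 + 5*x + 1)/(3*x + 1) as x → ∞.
2*x**3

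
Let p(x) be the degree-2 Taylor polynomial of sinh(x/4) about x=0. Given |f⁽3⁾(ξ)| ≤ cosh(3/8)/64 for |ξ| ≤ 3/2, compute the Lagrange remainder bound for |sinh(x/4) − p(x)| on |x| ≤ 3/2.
9*cosh(3/8)/1024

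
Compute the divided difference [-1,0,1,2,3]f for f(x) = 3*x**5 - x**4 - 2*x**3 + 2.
14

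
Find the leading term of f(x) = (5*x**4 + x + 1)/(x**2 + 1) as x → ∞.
5*x**2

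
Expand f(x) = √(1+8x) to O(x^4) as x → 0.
1 + 4*x - 8*x**2 + 32*x**3 + O(x**4)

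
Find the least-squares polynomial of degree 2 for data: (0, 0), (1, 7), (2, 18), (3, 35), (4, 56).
2/35 + (30/7)x + (17/7)x²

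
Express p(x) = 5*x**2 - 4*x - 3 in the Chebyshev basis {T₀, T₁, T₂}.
(-1/2)T₀ + (-4)T₁ + (5/2)T₂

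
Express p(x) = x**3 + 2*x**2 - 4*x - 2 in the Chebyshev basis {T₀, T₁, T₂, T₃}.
-T₀ + (-13/4)T₁ + T₂ + (1/4)T₃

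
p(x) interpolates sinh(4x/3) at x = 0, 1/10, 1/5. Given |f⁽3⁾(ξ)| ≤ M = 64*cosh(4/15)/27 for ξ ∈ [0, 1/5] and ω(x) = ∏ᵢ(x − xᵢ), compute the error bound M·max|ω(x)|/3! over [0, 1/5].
8*sqrt(3)*cosh(4/15)/91125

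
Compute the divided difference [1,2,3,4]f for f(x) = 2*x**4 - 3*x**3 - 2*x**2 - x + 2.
17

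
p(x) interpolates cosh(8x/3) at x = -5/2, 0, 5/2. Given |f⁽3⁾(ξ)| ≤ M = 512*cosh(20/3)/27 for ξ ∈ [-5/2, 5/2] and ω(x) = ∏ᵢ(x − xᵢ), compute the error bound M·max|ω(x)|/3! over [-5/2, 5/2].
8000*sqrt(3)*cosh(20/3)/729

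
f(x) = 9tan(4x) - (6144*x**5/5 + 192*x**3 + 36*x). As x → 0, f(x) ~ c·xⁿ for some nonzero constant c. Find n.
7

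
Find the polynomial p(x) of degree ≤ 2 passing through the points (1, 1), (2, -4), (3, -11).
-x**2 - 2*x + 4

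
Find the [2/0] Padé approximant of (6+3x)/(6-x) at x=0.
x**2/9 + 2*x/3 + 1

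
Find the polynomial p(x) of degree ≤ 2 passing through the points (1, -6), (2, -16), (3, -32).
-3*x**2 - x - 2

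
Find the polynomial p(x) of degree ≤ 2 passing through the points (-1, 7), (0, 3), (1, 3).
2*x**2 - 2*x + 3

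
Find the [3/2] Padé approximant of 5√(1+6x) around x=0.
(135*x**3/4 + 405*x**2/4 + 45*x + 5)/(27*x**2/4 + 6*x + 1)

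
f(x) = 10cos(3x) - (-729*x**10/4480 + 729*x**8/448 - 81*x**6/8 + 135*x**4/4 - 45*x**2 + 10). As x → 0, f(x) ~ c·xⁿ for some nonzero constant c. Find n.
12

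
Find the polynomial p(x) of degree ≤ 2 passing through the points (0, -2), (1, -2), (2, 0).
x**2 - x - 2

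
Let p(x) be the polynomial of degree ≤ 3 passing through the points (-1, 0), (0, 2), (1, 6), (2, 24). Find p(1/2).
3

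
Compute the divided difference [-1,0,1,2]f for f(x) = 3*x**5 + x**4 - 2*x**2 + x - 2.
17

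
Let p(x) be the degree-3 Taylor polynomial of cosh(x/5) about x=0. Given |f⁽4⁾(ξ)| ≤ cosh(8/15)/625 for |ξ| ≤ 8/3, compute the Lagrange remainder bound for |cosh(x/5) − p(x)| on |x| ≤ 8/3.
512*cosh(8/15)/151875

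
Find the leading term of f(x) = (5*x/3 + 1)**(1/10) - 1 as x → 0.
x/6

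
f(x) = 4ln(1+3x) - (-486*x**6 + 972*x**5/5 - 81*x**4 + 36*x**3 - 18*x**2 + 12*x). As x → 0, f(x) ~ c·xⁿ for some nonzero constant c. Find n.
7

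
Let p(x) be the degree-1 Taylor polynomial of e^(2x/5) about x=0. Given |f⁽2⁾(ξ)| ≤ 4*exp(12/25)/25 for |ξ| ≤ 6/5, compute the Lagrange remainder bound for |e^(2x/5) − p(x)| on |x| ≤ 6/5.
72*exp(12/25)/625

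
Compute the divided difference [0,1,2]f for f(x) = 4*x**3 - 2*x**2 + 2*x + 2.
10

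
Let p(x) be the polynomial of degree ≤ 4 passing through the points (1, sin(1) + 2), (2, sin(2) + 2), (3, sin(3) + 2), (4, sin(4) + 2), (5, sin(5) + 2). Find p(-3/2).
-2145*sin(2)/32 + 1155*sin(5)/128 + 2 + 5005*sin(3)/64 + 3003*sin(1)/128 - 1365*sin(4)/32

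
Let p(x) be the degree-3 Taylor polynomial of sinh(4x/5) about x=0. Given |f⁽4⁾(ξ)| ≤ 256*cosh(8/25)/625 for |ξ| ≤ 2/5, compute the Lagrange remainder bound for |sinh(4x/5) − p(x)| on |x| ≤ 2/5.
512*cosh(8/25)/1171875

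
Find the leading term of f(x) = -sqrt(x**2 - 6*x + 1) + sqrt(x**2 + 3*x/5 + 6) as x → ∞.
33/10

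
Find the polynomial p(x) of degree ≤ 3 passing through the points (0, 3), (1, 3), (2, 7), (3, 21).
x**3 - x**2 + 3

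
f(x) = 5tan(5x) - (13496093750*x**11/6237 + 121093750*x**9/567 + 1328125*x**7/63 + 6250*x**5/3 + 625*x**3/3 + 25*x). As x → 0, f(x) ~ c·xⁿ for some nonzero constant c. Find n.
13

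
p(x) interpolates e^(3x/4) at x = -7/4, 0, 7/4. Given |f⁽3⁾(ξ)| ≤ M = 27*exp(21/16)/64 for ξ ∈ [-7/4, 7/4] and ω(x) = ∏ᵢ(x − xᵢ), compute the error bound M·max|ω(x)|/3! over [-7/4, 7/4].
343*sqrt(3)*exp(21/16)/4096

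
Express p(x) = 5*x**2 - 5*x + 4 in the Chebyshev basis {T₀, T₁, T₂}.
(13/2)T₀ + (-5)T₁ + (5/2)T₂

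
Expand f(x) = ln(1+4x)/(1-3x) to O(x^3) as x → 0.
4*x + 4*x**2 + O(x**3)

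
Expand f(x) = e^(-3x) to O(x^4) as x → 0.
1 - 3*x + 9*x**2/2 - 9*x**3/2 + O(x**4)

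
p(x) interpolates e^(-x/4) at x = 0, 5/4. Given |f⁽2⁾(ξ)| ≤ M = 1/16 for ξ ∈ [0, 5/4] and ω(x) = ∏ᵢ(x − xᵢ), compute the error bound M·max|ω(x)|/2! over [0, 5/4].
25/2048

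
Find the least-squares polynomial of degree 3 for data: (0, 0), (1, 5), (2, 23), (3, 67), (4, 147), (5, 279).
-1/14 + (251/84)x + (1/7)x² + (25/12)x³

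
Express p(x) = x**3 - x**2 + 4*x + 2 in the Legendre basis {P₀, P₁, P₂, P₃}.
(5/3)P₀ + (23/5)P₁ + (-2/3)P₂ + (2/5)P₃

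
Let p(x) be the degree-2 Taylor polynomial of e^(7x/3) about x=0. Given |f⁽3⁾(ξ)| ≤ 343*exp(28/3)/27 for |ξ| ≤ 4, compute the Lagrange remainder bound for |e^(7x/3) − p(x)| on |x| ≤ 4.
10976*exp(28/3)/81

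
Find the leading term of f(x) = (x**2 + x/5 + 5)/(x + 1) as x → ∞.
x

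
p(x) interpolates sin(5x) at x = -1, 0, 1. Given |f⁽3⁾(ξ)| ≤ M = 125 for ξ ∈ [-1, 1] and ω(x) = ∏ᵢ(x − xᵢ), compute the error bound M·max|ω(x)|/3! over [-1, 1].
125*sqrt(3)/27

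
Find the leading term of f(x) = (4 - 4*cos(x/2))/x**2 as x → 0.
1/2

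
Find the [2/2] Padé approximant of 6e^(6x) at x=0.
(18*x**2 + 18*x + 6)/(3*x**2 - 3*x + 1)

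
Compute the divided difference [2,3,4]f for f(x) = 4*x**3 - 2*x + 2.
36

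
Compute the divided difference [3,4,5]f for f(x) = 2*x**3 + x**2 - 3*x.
25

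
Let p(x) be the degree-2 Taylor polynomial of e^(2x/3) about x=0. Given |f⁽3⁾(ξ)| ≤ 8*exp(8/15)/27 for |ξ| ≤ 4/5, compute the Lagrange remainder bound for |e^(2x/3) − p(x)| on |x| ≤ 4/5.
256*exp(8/15)/10125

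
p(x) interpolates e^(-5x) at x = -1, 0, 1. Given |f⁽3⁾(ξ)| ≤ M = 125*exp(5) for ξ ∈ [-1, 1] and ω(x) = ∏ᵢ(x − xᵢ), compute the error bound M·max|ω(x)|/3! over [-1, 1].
125*sqrt(3)*exp(5)/27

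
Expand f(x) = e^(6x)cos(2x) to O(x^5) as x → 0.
1 + 6*x + 16*x**2 + 24*x**3 + 56*x**4/3 + O(x**5)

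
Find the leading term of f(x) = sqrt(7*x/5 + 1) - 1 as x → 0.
7*x/10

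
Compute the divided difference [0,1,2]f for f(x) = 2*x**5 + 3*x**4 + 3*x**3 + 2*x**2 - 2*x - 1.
62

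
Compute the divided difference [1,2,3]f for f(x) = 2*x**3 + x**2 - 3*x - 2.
13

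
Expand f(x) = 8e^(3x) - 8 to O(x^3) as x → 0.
24*x + 36*x**2 + O(x**3)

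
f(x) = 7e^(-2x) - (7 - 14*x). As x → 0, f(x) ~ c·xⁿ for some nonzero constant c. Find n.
2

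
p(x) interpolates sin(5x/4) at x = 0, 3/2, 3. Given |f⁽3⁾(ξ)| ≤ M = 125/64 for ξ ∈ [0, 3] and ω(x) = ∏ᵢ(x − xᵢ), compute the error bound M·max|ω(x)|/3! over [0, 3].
125*sqrt(3)/512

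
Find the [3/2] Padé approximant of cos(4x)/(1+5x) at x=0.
(2200*x**3/51 - 440*x**2/51 - 5*x + 1)/(1 - 1307*x**2/51)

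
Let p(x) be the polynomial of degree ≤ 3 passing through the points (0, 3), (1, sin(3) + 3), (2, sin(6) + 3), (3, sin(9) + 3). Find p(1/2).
sin(9)/16 - 5*sin(6)/16 + 15*sin(3)/16 + 3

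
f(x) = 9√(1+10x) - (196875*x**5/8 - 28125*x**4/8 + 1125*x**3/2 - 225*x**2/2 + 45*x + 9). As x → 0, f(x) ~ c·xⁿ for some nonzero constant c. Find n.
6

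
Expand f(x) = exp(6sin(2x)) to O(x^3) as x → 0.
1 + 12*x + 72*x**2 + O(x**3)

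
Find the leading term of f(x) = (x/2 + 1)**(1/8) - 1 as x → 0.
x/16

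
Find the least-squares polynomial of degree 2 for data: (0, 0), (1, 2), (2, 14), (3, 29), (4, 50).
-19/35 + (69/70)x + (41/14)x²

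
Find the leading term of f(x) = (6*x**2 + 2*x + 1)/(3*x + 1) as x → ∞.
2*x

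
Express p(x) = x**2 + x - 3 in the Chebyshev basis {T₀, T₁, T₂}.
(-5/2)T₀ + T₁ + (1/2)T₂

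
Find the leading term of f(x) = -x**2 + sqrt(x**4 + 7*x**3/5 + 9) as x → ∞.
7*x/10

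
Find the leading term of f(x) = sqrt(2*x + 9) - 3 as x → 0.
x/3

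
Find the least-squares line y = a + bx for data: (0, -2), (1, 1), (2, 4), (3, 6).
a = -9/5, b = 27/10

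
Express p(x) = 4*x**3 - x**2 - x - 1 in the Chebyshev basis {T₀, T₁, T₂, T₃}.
(-3/2)T₀ + (2)T₁ + (-1/2)T₂ + T₃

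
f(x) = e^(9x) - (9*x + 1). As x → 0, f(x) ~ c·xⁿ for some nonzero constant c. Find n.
2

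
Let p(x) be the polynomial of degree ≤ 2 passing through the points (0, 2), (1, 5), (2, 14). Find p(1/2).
11/4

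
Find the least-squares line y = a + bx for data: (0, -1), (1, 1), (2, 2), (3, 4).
a = -9/10, b = 8/5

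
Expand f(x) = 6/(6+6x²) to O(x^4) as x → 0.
1 - x**2 + O(x**4)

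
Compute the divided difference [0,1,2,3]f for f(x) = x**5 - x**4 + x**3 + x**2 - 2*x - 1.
20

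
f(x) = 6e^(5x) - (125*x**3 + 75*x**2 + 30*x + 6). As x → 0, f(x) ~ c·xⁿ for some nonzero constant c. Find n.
4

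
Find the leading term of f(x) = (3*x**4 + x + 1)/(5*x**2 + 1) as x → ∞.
3*x**2/5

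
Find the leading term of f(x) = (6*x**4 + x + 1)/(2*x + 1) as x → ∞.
3*x**3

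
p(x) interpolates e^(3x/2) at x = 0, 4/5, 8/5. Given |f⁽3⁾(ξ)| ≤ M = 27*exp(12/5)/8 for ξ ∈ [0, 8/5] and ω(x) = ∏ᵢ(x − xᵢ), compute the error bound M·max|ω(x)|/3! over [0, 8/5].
8*sqrt(3)*exp(12/5)/125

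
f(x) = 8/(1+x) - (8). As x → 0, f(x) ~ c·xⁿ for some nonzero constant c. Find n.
1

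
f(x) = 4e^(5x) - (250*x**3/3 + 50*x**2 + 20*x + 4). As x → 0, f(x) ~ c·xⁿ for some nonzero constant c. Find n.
4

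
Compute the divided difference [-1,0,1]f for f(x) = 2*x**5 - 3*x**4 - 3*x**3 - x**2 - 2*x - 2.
-4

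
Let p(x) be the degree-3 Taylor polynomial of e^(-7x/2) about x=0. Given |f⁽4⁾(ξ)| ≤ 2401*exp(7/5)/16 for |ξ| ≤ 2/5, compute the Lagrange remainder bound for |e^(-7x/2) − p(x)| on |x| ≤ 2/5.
2401*exp(7/5)/15000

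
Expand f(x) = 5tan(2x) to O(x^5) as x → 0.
10*x + 40*x**3/3 + O(x**5)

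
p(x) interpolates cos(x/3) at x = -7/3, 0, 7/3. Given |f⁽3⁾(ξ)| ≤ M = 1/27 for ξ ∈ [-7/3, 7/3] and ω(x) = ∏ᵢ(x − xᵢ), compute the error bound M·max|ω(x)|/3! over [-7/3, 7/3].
343*sqrt(3)/19683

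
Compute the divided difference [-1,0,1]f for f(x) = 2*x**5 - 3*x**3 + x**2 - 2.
1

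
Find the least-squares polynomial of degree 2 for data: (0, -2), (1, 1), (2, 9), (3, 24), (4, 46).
-62/35 + (-67/70)x + (45/14)x²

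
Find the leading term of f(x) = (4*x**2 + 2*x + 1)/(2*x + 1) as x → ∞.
2*x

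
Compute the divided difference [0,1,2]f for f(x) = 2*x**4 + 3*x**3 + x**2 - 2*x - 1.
24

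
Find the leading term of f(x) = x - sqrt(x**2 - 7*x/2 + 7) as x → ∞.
7/4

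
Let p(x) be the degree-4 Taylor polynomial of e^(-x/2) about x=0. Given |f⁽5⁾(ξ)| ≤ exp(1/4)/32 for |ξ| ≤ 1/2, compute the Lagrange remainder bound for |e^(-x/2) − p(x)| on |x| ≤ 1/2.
exp(1/4)/122880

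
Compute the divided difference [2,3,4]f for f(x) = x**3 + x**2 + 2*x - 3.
10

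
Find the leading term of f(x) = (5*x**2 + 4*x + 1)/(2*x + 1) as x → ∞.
5*x/2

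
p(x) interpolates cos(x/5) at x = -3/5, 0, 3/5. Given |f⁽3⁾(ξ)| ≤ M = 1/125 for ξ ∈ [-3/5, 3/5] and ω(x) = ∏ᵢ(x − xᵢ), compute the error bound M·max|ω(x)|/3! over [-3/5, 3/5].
sqrt(3)/15625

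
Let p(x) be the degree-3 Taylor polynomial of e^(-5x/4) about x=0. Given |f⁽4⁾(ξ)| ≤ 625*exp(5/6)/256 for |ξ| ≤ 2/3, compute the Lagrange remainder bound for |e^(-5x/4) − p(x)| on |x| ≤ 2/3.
625*exp(5/6)/31104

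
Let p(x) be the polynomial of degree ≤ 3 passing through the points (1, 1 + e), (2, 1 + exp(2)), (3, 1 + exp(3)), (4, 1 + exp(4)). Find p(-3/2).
-105*exp(4)/16 - 495*exp(2)/16 + 1 + 231*e/16 + 385*exp(3)/16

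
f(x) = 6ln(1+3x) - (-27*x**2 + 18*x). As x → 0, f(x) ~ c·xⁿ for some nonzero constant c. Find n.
3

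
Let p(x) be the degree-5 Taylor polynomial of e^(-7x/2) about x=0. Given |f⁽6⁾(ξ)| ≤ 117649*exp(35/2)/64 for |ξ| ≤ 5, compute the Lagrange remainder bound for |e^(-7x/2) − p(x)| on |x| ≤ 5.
367653125*exp(35/2)/9216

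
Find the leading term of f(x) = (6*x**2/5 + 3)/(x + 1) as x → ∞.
6*x/5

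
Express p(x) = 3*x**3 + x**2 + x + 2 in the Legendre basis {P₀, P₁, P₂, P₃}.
(7/3)P₀ + (14/5)P₁ + (2/3)P₂ + (6/5)P₃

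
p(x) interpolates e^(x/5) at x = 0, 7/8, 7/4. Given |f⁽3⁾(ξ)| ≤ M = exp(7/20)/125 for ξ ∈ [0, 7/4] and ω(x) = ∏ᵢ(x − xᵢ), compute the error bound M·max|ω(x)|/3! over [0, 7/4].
343*sqrt(3)*exp(7/20)/1728000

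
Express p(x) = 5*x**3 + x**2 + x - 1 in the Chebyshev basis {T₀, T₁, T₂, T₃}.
(-1/2)T₀ + (19/4)T₁ + (1/2)T₂ + (5/4)T₃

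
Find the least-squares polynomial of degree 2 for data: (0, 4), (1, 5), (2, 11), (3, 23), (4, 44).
153/35 + (-117/35)x + (23/7)x²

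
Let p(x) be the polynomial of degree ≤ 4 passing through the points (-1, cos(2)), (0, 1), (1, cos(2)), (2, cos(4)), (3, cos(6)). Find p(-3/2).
-105/32 + 693*cos(2)/128 + 35*cos(6)/128 - 45*cos(4)/32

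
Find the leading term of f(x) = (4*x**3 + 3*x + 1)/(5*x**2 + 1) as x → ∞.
4*x/5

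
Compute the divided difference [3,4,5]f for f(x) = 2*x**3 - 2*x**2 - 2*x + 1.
22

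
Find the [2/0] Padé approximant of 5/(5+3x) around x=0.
9*x**2/25 - 3*x/5 + 1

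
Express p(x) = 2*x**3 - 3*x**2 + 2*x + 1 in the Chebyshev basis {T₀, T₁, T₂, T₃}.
(-1/2)T₀ + (7/2)T₁ + (-3/2)T₂ + (1/2)T₃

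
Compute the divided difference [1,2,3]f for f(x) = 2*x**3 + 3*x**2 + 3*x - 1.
15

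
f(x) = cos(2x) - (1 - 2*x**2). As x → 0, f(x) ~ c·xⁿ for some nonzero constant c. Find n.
4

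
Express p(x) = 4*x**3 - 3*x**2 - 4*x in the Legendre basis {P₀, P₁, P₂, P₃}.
-P₀ + (-8/5)P₁ + (-2)P₂ + (8/5)P₃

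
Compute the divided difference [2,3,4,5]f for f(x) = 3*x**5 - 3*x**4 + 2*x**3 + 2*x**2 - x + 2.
335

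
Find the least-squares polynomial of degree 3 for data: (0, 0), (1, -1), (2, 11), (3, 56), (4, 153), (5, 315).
29/126 + (-2591/756)x + (-25/18)x² + (317/108)x³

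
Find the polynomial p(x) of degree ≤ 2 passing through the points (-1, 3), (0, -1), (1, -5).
-4*x - 1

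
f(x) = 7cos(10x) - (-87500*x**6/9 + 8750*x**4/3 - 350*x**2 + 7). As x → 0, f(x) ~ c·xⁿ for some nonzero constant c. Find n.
8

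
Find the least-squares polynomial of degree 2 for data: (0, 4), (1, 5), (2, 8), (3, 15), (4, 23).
139/35 + (-12/35)x + (9/7)x²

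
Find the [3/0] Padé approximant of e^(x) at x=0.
x**3/6 + x**2/2 + x + 1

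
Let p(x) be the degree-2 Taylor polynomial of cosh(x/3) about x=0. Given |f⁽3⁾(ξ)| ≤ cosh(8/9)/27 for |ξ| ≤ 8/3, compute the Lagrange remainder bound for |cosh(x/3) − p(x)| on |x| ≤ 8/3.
256*cosh(8/9)/2187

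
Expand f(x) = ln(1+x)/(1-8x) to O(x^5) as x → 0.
x + 15*x**2/2 + 181*x**3/3 + 5789*x**4/12 + O(x**5)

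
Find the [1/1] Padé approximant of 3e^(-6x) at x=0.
(3 - 9*x)/(3*x + 1)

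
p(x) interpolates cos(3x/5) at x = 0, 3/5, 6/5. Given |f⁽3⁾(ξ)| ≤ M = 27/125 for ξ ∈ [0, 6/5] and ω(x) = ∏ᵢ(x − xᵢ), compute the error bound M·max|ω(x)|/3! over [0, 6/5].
27*sqrt(3)/15625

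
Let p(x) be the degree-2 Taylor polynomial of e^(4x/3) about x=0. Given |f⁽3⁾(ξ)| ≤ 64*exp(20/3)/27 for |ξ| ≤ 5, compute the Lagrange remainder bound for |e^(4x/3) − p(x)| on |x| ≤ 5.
4000*exp(20/3)/81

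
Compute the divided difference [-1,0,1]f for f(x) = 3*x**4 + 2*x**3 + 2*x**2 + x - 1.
5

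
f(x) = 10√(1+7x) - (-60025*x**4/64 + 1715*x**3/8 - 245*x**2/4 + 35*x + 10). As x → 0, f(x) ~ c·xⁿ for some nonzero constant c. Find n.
5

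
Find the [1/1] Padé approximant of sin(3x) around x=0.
3*x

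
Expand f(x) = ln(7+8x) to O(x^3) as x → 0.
log(7) + 8*x/7 - 32*x**2/49 + O(x**3)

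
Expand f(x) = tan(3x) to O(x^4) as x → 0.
3*x + 9*x**3 + O(x**4)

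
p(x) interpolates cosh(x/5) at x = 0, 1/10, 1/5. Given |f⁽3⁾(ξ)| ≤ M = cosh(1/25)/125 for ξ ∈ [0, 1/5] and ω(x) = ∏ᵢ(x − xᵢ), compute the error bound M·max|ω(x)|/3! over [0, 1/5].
sqrt(3)*cosh(1/25)/3375000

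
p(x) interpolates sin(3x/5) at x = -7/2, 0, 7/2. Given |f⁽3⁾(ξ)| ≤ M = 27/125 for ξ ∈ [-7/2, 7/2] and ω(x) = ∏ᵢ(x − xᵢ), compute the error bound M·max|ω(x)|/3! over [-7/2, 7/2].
343*sqrt(3)/1000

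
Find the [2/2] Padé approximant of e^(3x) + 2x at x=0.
(39*x**2/4 + 13*x/2 + 1)/(-9*x**2/4 + 3*x/2 + 1)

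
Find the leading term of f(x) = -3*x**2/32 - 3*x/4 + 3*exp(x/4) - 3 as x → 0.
x**3/128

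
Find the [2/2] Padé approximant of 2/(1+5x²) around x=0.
2/(5*x**2 + 1)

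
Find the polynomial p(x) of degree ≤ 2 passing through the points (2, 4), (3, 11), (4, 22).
2*x**2 - 3*x + 2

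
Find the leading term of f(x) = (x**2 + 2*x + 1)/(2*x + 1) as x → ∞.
x/2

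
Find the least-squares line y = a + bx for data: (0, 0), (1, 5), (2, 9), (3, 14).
a = 1/10, b = 23/5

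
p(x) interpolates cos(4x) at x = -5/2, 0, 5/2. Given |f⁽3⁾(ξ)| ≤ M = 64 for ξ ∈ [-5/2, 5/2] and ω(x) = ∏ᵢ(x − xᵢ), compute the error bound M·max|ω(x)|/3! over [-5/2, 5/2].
1000*sqrt(3)/27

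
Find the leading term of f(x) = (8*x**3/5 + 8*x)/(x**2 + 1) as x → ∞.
8*x/5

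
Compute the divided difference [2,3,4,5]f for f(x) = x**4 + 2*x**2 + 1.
14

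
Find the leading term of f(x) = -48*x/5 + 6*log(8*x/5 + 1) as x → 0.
-192*x**2/25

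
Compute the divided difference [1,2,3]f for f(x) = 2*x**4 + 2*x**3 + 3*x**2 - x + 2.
65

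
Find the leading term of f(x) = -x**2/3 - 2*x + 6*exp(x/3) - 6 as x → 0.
x**3/27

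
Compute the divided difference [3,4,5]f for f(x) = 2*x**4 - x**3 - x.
182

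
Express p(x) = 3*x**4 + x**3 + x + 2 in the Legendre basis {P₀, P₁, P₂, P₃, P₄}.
(13/5)P₀ + (8/5)P₁ + (12/7)P₂ + (2/5)P₃ + (24/35)P₄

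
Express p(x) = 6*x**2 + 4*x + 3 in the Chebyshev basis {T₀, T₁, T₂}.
(6)T₀ + (4)T₁ + (3)T₂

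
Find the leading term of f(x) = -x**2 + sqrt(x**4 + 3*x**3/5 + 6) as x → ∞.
3*x/10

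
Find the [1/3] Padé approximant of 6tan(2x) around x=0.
12*x/(1 - 4*x**2/3)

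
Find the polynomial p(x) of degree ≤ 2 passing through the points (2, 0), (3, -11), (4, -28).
-3*x**2 + 4*x + 4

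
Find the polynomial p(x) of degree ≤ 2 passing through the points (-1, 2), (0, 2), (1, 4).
x**2 + x + 2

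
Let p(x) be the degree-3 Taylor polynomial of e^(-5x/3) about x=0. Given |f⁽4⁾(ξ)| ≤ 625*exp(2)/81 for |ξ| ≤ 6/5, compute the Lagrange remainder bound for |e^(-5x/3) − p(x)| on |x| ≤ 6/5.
2*exp(2)/3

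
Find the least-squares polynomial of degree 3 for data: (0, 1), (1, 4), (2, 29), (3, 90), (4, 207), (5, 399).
50/63 + (-1/189)x + (221/252)x² + (325/108)x³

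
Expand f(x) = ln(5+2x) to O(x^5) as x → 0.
log(5) + 2*x/5 - 2*x**2/25 + 8*x**3/375 - 4*x**4/625 + O(x**5)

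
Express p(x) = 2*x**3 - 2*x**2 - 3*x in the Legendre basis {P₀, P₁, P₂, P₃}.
(-2/3)P₀ + (-9/5)P₁ + (-4/3)P₂ + (4/5)P₃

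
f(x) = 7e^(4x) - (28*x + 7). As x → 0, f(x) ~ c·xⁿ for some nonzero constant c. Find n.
2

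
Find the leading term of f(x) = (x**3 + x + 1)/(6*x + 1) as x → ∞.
x**2/6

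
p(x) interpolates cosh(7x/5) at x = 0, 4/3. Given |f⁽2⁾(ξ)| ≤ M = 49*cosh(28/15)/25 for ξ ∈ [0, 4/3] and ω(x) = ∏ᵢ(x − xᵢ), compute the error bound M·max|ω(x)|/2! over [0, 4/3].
98*cosh(28/15)/225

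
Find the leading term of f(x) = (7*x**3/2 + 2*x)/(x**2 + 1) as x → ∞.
7*x/2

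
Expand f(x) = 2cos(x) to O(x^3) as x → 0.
2 - x**2 + O(x**3)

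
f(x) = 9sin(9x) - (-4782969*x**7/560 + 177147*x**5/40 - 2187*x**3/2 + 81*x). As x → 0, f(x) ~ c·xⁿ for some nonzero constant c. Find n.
9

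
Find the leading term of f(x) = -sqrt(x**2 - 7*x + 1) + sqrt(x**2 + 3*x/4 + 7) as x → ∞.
31/8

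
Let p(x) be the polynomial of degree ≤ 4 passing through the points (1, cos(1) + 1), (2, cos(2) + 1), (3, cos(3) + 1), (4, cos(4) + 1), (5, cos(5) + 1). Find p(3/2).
35*cos(2)/32 + 7*cos(4)/32 - 5*cos(5)/128 + 35*cos(1)/128 - 35*cos(3)/64 + 1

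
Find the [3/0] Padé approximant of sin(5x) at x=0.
-125*x**3/6 + 5*x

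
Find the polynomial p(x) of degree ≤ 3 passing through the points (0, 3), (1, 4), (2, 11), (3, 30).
x**3 + 3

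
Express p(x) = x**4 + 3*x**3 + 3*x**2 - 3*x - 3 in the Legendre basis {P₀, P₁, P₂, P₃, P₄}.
(-9/5)P₀ + (-6/5)P₁ + (18/7)P₂ + (6/5)P₃ + (8/35)P₄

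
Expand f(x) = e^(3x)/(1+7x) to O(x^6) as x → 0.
1 - 4*x + 65*x**2/2 - 223*x**3 + 12515*x**4/8 - 54743*x**5/5 + O(x**6)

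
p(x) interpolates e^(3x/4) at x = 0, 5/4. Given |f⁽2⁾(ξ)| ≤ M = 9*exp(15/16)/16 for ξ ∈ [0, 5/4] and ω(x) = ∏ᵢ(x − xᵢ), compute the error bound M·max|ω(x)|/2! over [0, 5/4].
225*exp(15/16)/2048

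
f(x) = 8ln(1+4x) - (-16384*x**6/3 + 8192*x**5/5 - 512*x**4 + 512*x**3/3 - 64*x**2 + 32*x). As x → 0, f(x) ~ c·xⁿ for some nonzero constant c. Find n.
7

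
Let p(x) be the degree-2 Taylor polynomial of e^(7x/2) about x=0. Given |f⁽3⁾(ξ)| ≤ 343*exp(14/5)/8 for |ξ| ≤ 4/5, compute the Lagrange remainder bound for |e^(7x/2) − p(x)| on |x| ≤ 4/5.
1372*exp(14/5)/375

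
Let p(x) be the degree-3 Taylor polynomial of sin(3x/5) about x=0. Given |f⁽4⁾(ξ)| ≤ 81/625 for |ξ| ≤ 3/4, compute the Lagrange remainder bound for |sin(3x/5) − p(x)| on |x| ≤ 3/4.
2187/1280000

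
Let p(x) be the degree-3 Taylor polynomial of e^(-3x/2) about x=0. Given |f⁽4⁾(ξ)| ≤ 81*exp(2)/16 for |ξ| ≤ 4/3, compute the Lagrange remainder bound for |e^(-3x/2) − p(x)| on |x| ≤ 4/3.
2*exp(2)/3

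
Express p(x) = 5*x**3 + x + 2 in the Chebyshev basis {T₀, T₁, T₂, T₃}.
(2)T₀ + (19/4)T₁ + (5/4)T₃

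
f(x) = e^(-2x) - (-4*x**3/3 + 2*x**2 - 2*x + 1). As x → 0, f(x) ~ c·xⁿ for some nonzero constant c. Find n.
4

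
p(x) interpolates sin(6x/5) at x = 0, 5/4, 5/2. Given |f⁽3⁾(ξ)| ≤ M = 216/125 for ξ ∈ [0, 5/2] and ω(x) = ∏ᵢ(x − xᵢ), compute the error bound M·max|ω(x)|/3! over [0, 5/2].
sqrt(3)/8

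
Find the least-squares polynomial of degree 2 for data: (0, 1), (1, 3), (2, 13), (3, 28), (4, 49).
26/35 + (-13/70)x + (43/14)x²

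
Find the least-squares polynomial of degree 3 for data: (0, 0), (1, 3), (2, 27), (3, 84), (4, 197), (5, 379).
-5/42 + (-25/252)x + (37/42)x² + (103/36)x³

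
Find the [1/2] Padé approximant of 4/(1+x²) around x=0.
4/(x**2 + 1)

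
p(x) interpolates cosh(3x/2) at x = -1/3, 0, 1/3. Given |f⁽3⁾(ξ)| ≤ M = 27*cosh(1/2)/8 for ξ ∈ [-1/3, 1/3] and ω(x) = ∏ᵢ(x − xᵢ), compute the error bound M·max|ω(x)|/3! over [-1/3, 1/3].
sqrt(3)*cosh(1/2)/216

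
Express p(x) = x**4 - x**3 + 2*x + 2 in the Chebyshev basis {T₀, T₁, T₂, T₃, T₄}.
(19/8)T₀ + (5/4)T₁ + (1/2)T₂ + (-1/4)T₃ + (1/8)T₄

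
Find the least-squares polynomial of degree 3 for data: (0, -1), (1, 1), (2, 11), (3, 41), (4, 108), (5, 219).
-37/42 + (439/252)x + (-47/21)x² + (77/36)x³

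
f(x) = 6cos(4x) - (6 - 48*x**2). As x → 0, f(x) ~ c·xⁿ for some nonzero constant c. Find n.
4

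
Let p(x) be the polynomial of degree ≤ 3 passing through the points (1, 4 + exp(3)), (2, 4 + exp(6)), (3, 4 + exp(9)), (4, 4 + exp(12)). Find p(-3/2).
-105*exp(12)/16 - 495*exp(6)/16 + 4 + 231*exp(3)/16 + 385*exp(9)/16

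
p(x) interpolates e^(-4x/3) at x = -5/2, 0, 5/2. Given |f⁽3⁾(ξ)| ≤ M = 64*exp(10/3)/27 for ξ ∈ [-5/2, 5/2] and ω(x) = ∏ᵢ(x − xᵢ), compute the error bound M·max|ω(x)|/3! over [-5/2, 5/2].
1000*sqrt(3)*exp(10/3)/729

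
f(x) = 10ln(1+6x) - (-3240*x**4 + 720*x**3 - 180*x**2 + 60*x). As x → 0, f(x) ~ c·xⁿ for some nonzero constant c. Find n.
5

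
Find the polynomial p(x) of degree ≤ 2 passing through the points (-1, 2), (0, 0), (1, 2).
2*x**2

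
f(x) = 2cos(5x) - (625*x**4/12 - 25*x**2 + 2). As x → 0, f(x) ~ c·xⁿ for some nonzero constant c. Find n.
6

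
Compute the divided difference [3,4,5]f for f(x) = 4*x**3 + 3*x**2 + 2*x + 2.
51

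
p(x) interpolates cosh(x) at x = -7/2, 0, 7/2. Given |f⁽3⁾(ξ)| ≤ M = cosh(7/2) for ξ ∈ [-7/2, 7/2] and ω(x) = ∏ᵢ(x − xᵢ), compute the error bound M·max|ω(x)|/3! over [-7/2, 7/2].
343*sqrt(3)*cosh(7/2)/216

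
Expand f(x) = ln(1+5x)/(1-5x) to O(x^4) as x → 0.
5*x + 25*x**2/2 + 625*x**3/6 + O(x**4)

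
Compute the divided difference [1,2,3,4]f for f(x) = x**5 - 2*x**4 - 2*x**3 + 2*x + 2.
43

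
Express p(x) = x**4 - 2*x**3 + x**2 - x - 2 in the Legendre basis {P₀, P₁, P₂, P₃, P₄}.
(-22/15)P₀ + (-11/5)P₁ + (26/21)P₂ + (-4/5)P₃ + (8/35)P₄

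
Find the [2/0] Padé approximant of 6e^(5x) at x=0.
75*x**2 + 30*x + 6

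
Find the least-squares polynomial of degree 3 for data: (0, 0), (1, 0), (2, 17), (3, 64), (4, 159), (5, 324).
-41/126 + (155/756)x + (-233/126)x² + (319/108)x³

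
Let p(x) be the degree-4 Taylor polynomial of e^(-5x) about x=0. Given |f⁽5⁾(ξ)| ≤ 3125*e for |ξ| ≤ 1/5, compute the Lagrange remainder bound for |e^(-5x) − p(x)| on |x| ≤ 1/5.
e/120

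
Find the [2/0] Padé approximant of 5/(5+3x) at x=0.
9*x**2/25 - 3*x/5 + 1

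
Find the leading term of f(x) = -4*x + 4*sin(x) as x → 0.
-2*x**3/3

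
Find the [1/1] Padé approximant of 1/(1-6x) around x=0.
1/(1 - 6*x)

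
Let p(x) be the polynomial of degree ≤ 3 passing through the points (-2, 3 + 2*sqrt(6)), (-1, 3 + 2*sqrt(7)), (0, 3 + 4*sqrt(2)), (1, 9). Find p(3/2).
-35*sqrt(2)/4 - 5*sqrt(6)/8 + 21*sqrt(7)/8 + 129/8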